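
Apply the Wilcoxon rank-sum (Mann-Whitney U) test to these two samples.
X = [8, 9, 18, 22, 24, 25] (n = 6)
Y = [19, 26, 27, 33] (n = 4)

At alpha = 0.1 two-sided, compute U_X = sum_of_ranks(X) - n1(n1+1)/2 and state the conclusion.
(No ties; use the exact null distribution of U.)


Step 1: Combine and sort all 10 observations; assign midranks.
sorted (value, group): (8,X), (9,X), (18,X), (19,Y), (22,X), (24,X), (25,X), (26,Y), (27,Y), (33,Y)
ranks: 8->1, 9->2, 18->3, 19->4, 22->5, 24->6, 25->7, 26->8, 27->9, 33->10
Step 2: Rank sum for X: R1 = 1 + 2 + 3 + 5 + 6 + 7 = 24.
Step 3: U_X = R1 - n1(n1+1)/2 = 24 - 6*7/2 = 24 - 21 = 3.
       U_Y = n1*n2 - U_X = 24 - 3 = 21.
Step 4: No ties, so the exact null distribution of U (based on enumerating the C(10,6) = 210 equally likely rank assignments) gives the two-sided p-value.
Step 5: p-value = 0.066667; compare to alpha = 0.1. reject H0.

U_X = 3, p = 0.066667, reject H0 at alpha = 0.1.


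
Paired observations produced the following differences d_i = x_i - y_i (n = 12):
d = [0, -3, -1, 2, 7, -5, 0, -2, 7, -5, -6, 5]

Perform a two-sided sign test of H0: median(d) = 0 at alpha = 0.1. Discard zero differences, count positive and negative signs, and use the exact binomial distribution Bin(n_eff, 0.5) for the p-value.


Step 1: Discard zero differences. Original n = 12; n_eff = number of nonzero differences = 10.
Nonzero differences (with sign): -3, -1, +2, +7, -5, -2, +7, -5, -6, +5
Step 2: Count signs: positive = 4, negative = 6.
Step 3: Under H0: P(positive) = 0.5, so the number of positives S ~ Bin(10, 0.5).
Step 4: Two-sided exact p-value = sum of Bin(10,0.5) probabilities at or below the observed probability = 0.753906.
Step 5: alpha = 0.1. fail to reject H0.

n_eff = 10, pos = 4, neg = 6, p = 0.753906, fail to reject H0.


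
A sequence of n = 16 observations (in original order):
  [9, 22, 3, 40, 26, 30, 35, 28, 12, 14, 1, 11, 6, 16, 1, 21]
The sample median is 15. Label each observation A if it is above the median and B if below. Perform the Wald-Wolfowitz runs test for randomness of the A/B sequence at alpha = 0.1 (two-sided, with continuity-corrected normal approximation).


Step 1: Compute median = 15; label A = above, B = below.
Labels in order: BABAAAAABBBBBABA  (n_A = 8, n_B = 8)
Step 2: Count runs R = 8.
Step 3: Under H0 (random ordering), E[R] = 2*n_A*n_B/(n_A+n_B) + 1 = 2*8*8/16 + 1 = 9.0000.
        Var[R] = 2*n_A*n_B*(2*n_A*n_B - n_A - n_B) / ((n_A+n_B)^2 * (n_A+n_B-1)) = 14336/3840 = 3.7333.
        SD[R] = 1.9322.
Step 4: Continuity-corrected z = (R + 0.5 - E[R]) / SD[R] = (8 + 0.5 - 9.0000) / 1.9322 = -0.2588.
Step 5: Two-sided p-value via normal approximation = 2*(1 - Phi(|z|)) = 0.795809.
Step 6: alpha = 0.1. fail to reject H0.

R = 8, z = -0.2588, p = 0.795809, fail to reject H0.


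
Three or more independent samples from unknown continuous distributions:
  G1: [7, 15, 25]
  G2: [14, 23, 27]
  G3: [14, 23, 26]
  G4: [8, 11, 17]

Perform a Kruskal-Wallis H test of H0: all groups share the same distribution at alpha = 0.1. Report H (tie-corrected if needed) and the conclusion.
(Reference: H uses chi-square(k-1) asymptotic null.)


Step 1: Combine all N = 12 observations and assign midranks.
sorted (value, group, rank): (7,G1,1), (8,G4,2), (11,G4,3), (14,G2,4.5), (14,G3,4.5), (15,G1,6), (17,G4,7), (23,G2,8.5), (23,G3,8.5), (25,G1,10), (26,G3,11), (27,G2,12)
Step 2: Sum ranks within each group.
R_1 = 17 (n_1 = 3)
R_2 = 25 (n_2 = 3)
R_3 = 24 (n_3 = 3)
R_4 = 12 (n_4 = 3)
Step 3: H = 12/(N(N+1)) * sum(R_i^2/n_i) - 3(N+1)
     = 12/(12*13) * (17^2/3 + 25^2/3 + 24^2/3 + 12^2/3) - 3*13
     = 0.076923 * 544.667 - 39
     = 2.897436.
Step 4: Ties present; correction factor C = 1 - 12/(12^3 - 12) = 0.993007. Corrected H = 2.897436 / 0.993007 = 2.917840.
Step 5: Under H0, H ~ chi^2(3); p-value = 0.404467.
Step 6: alpha = 0.1. fail to reject H0.

H = 2.9178, df = 3, p = 0.404467, fail to reject H0.


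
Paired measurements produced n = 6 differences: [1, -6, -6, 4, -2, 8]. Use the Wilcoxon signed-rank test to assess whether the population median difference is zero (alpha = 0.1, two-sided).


Step 1: Drop any zero differences (none here) and take |d_i|.
|d| = [1, 6, 6, 4, 2, 8]
Step 2: Midrank |d_i| (ties get averaged ranks).
ranks: |1|->1, |6|->4.5, |6|->4.5, |4|->3, |2|->2, |8|->6
Step 3: Attach original signs; sum ranks with positive sign and with negative sign.
W+ = 1 + 3 + 6 = 10
W- = 4.5 + 4.5 + 2 = 11
(Check: W+ + W- = 21 should equal n(n+1)/2 = 21.)
Step 4: Test statistic W = min(W+, W-) = 10.
Step 5: Ties in |d|, so use the tie-corrected normal approximation.
        E[W] = n(n+1)/4 = 6*7/4 = 10.5.
        Tie groups: |d|=6 (t=2); sum(t^3 - t) = 6.
        Var[W] = n(n+1)(2n+1)/24 - sum(t^3-t)/48 = 546/24 - 6/48 = 22.625.
        z = (W - E[W]) / sqrt(Var[W]) = (10 - 10.5) / 4.7566 = -0.1051.
        Two-sided p = 2*Phi(z) = 0.916282.
Step 6: alpha = 0.1. fail to reject H0.

W+ = 10, W- = 11, W = min = 10, p = 0.916282, fail to reject H0.


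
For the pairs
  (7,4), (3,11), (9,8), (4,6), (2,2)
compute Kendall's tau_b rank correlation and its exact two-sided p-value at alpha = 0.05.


Step 1: Enumerate the 10 unordered pairs (i,j) with i<j and classify each by sign(x_j-x_i) * sign(y_j-y_i).
  (1,2):dx=-4,dy=+7->D; (1,3):dx=+2,dy=+4->C; (1,4):dx=-3,dy=+2->D; (1,5):dx=-5,dy=-2->C
  (2,3):dx=+6,dy=-3->D; (2,4):dx=+1,dy=-5->D; (2,5):dx=-1,dy=-9->C; (3,4):dx=-5,dy=-2->C
  (3,5):dx=-7,dy=-6->C; (4,5):dx=-2,dy=-4->C
Step 2: C = 6, D = 4, total pairs = 10.
Step 3: tau = (C - D)/(n(n-1)/2) = (6 - 4)/10 = 0.200000.
Step 4: Exact two-sided p-value (enumerate n! = 120 permutations of y under H0): p = 0.816667.
Step 5: alpha = 0.05. fail to reject H0.

tau_b = 0.2000 (C=6, D=4), p = 0.816667, fail to reject H0.


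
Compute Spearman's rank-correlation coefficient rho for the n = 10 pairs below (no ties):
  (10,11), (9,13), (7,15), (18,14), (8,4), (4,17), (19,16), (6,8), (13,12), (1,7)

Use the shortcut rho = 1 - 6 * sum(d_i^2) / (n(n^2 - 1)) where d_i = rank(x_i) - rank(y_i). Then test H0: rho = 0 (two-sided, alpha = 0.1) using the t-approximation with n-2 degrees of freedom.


Step 1: Rank x and y separately (midranks; no ties here).
rank(x): 10->7, 9->6, 7->4, 18->9, 8->5, 4->2, 19->10, 6->3, 13->8, 1->1
rank(y): 11->4, 13->6, 15->8, 14->7, 4->1, 17->10, 16->9, 8->3, 12->5, 7->2
Step 2: d_i = R_x(i) - R_y(i); compute d_i^2.
  (7-4)^2=9, (6-6)^2=0, (4-8)^2=16, (9-7)^2=4, (5-1)^2=16, (2-10)^2=64, (10-9)^2=1, (3-3)^2=0, (8-5)^2=9, (1-2)^2=1
sum(d^2) = 120.
Step 3: rho = 1 - 6*120 / (10*(10^2 - 1)) = 1 - 720/990 = 0.272727.
Step 4: Under H0, t = rho * sqrt((n-2)/(1-rho^2)) = 0.8018 ~ t(8).
Step 5: Two-sided p-value from the t-distribution with 8 df = 0.445838.
Step 6: alpha = 0.1. fail to reject H0.

rho = 0.2727, p = 0.445838, fail to reject H0 at alpha = 0.1.


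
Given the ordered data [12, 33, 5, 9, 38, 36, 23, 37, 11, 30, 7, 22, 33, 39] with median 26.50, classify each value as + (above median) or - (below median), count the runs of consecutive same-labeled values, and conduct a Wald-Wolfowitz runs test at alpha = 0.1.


Step 1: Compute median = 26.50; label A = above, B = below.
Labels in order: BABBAABABABBAA  (n_A = 7, n_B = 7)
Step 2: Count runs R = 10.
Step 3: Under H0 (random ordering), E[R] = 2*n_A*n_B/(n_A+n_B) + 1 = 2*7*7/14 + 1 = 8.0000.
        Var[R] = 2*n_A*n_B*(2*n_A*n_B - n_A - n_B) / ((n_A+n_B)^2 * (n_A+n_B-1)) = 8232/2548 = 3.2308.
        SD[R] = 1.7974.
Step 4: Continuity-corrected z = (R - 0.5 - E[R]) / SD[R] = (10 - 0.5 - 8.0000) / 1.7974 = 0.8345.
Step 5: Two-sided p-value via normal approximation = 2*(1 - Phi(|z|)) = 0.403986.
Step 6: alpha = 0.1. fail to reject H0.

R = 10, z = 0.8345, p = 0.403986, fail to reject H0.


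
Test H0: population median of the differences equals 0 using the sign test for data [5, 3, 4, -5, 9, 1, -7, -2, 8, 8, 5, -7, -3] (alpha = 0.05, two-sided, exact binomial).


Step 1: Discard zero differences. Original n = 13; n_eff = number of nonzero differences = 13.
Nonzero differences (with sign): +5, +3, +4, -5, +9, +1, -7, -2, +8, +8, +5, -7, -3
Step 2: Count signs: positive = 8, negative = 5.
Step 3: Under H0: P(positive) = 0.5, so the number of positives S ~ Bin(13, 0.5).
Step 4: Two-sided exact p-value = sum of Bin(13,0.5) probabilities at or below the observed probability = 0.581055.
Step 5: alpha = 0.05. fail to reject H0.

n_eff = 13, pos = 8, neg = 5, p = 0.581055, fail to reject H0.


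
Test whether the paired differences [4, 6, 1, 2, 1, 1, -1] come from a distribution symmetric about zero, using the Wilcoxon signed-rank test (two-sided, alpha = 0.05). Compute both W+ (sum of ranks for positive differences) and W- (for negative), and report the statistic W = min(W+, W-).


Step 1: Drop any zero differences (none here) and take |d_i|.
|d| = [4, 6, 1, 2, 1, 1, 1]
Step 2: Midrank |d_i| (ties get averaged ranks).
ranks: |4|->6, |6|->7, |1|->2.5, |2|->5, |1|->2.5, |1|->2.5, |1|->2.5
Step 3: Attach original signs; sum ranks with positive sign and with negative sign.
W+ = 6 + 7 + 2.5 + 5 + 2.5 + 2.5 = 25.5
W- = 2.5 = 2.5
(Check: W+ + W- = 28 should equal n(n+1)/2 = 28.)
Step 4: Test statistic W = min(W+, W-) = 2.5.
Step 5: Ties in |d|, so use the tie-corrected normal approximation.
        E[W] = n(n+1)/4 = 7*8/4 = 14.
        Tie groups: |d|=1 (t=4); sum(t^3 - t) = 60.
        Var[W] = n(n+1)(2n+1)/24 - sum(t^3-t)/48 = 840/24 - 60/48 = 33.75.
        z = (W - E[W]) / sqrt(Var[W]) = (2.5 - 14) / 5.8095 = -1.9795.
        Two-sided p = 2*Phi(z) = 0.047757.
Step 6: alpha = 0.05. reject H0.

W+ = 25.5, W- = 2.5, W = min = 2.5, p = 0.047757, reject H0.


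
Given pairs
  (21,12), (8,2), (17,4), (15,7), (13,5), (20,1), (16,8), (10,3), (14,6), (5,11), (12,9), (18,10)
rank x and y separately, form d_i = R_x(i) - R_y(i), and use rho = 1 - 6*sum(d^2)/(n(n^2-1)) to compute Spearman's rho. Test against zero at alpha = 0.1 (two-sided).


Step 1: Rank x and y separately (midranks; no ties here).
rank(x): 21->12, 8->2, 17->9, 15->7, 13->5, 20->11, 16->8, 10->3, 14->6, 5->1, 12->4, 18->10
rank(y): 12->12, 2->2, 4->4, 7->7, 5->5, 1->1, 8->8, 3->3, 6->6, 11->11, 9->9, 10->10
Step 2: d_i = R_x(i) - R_y(i); compute d_i^2.
  (12-12)^2=0, (2-2)^2=0, (9-4)^2=25, (7-7)^2=0, (5-5)^2=0, (11-1)^2=100, (8-8)^2=0, (3-3)^2=0, (6-6)^2=0, (1-11)^2=100, (4-9)^2=25, (10-10)^2=0
sum(d^2) = 250.
Step 3: rho = 1 - 6*250 / (12*(12^2 - 1)) = 1 - 1500/1716 = 0.125874.
Step 4: Under H0, t = rho * sqrt((n-2)/(1-rho^2)) = 0.4012 ~ t(10).
Step 5: Two-sided p-value from the t-distribution with 10 df = 0.696683.
Step 6: alpha = 0.1. fail to reject H0.

rho = 0.1259, p = 0.696683, fail to reject H0 at alpha = 0.1.


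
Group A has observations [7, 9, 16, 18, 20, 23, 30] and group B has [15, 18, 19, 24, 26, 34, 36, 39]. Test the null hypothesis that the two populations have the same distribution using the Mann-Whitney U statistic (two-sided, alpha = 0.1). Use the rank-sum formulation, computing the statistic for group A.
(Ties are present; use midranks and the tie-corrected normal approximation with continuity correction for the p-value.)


Step 1: Combine and sort all 15 observations; assign midranks.
sorted (value, group): (7,X), (9,X), (15,Y), (16,X), (18,X), (18,Y), (19,Y), (20,X), (23,X), (24,Y), (26,Y), (30,X), (34,Y), (36,Y), (39,Y)
ranks: 7->1, 9->2, 15->3, 16->4, 18->5.5, 18->5.5, 19->7, 20->8, 23->9, 24->10, 26->11, 30->12, 34->13, 36->14, 39->15
Step 2: Rank sum for X: R1 = 1 + 2 + 4 + 5.5 + 8 + 9 + 12 = 41.5.
Step 3: U_X = R1 - n1(n1+1)/2 = 41.5 - 7*8/2 = 41.5 - 28 = 13.5.
       U_Y = n1*n2 - U_X = 56 - 13.5 = 42.5.
Step 4: Ties are present, so use the tie-corrected normal approximation (with continuity correction) for the p-value.
Step 5: p-value = 0.104882; compare to alpha = 0.1. fail to reject H0.

U_X = 13.5, p = 0.104882, fail to reject H0 at alpha = 0.1.


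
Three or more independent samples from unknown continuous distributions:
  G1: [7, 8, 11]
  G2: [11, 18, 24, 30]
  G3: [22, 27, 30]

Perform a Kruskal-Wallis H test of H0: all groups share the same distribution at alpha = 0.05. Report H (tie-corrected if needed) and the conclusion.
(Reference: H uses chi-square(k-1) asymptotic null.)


Step 1: Combine all N = 10 observations and assign midranks.
sorted (value, group, rank): (7,G1,1), (8,G1,2), (11,G1,3.5), (11,G2,3.5), (18,G2,5), (22,G3,6), (24,G2,7), (27,G3,8), (30,G2,9.5), (30,G3,9.5)
Step 2: Sum ranks within each group.
R_1 = 6.5 (n_1 = 3)
R_2 = 25 (n_2 = 4)
R_3 = 23.5 (n_3 = 3)
Step 3: H = 12/(N(N+1)) * sum(R_i^2/n_i) - 3(N+1)
     = 12/(10*11) * (6.5^2/3 + 25^2/4 + 23.5^2/3) - 3*11
     = 0.109091 * 354.417 - 33
     = 5.663636.
Step 4: Ties present; correction factor C = 1 - 12/(10^3 - 10) = 0.987879. Corrected H = 5.663636 / 0.987879 = 5.733129.
Step 5: Under H0, H ~ chi^2(2); p-value = 0.056894.
Step 6: alpha = 0.05. fail to reject H0.

H = 5.7331, df = 2, p = 0.056894, fail to reject H0.


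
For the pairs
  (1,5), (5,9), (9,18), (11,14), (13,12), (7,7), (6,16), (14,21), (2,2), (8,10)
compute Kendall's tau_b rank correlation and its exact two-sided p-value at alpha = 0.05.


Step 1: Enumerate the 45 unordered pairs (i,j) with i<j and classify each by sign(x_j-x_i) * sign(y_j-y_i).
  (1,2):dx=+4,dy=+4->C; (1,3):dx=+8,dy=+13->C; (1,4):dx=+10,dy=+9->C; (1,5):dx=+12,dy=+7->C
  (1,6):dx=+6,dy=+2->C; (1,7):dx=+5,dy=+11->C; (1,8):dx=+13,dy=+16->C; (1,9):dx=+1,dy=-3->D
  (1,10):dx=+7,dy=+5->C; (2,3):dx=+4,dy=+9->C; (2,4):dx=+6,dy=+5->C; (2,5):dx=+8,dy=+3->C
  (2,6):dx=+2,dy=-2->D; (2,7):dx=+1,dy=+7->C; (2,8):dx=+9,dy=+12->C; (2,9):dx=-3,dy=-7->C
  (2,10):dx=+3,dy=+1->C; (3,4):dx=+2,dy=-4->D; (3,5):dx=+4,dy=-6->D; (3,6):dx=-2,dy=-11->C
  (3,7):dx=-3,dy=-2->C; (3,8):dx=+5,dy=+3->C; (3,9):dx=-7,dy=-16->C; (3,10):dx=-1,dy=-8->C
  (4,5):dx=+2,dy=-2->D; (4,6):dx=-4,dy=-7->C; (4,7):dx=-5,dy=+2->D; (4,8):dx=+3,dy=+7->C
  (4,9):dx=-9,dy=-12->C; (4,10):dx=-3,dy=-4->C; (5,6):dx=-6,dy=-5->C; (5,7):dx=-7,dy=+4->D
  (5,8):dx=+1,dy=+9->C; (5,9):dx=-11,dy=-10->C; (5,10):dx=-5,dy=-2->C; (6,7):dx=-1,dy=+9->D
  (6,8):dx=+7,dy=+14->C; (6,9):dx=-5,dy=-5->C; (6,10):dx=+1,dy=+3->C; (7,8):dx=+8,dy=+5->C
  (7,9):dx=-4,dy=-14->C; (7,10):dx=+2,dy=-6->D; (8,9):dx=-12,dy=-19->C; (8,10):dx=-6,dy=-11->C
  (9,10):dx=+6,dy=+8->C
Step 2: C = 36, D = 9, total pairs = 45.
Step 3: tau = (C - D)/(n(n-1)/2) = (36 - 9)/45 = 0.600000.
Step 4: Exact two-sided p-value (enumerate n! = 3628800 permutations of y under H0): p = 0.016666.
Step 5: alpha = 0.05. reject H0.

tau_b = 0.6000 (C=36, D=9), p = 0.016666, reject H0.


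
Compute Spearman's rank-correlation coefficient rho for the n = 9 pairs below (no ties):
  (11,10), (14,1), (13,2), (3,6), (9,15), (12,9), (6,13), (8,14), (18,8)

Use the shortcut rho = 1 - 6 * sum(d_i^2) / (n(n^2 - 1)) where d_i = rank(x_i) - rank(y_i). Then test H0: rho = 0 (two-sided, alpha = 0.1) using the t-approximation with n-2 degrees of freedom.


Step 1: Rank x and y separately (midranks; no ties here).
rank(x): 11->5, 14->8, 13->7, 3->1, 9->4, 12->6, 6->2, 8->3, 18->9
rank(y): 10->6, 1->1, 2->2, 6->3, 15->9, 9->5, 13->7, 14->8, 8->4
Step 2: d_i = R_x(i) - R_y(i); compute d_i^2.
  (5-6)^2=1, (8-1)^2=49, (7-2)^2=25, (1-3)^2=4, (4-9)^2=25, (6-5)^2=1, (2-7)^2=25, (3-8)^2=25, (9-4)^2=25
sum(d^2) = 180.
Step 3: rho = 1 - 6*180 / (9*(9^2 - 1)) = 1 - 1080/720 = -0.500000.
Step 4: Under H0, t = rho * sqrt((n-2)/(1-rho^2)) = -1.5275 ~ t(7).
Step 5: Two-sided p-value from the t-distribution with 7 df = 0.170471.
Step 6: alpha = 0.1. fail to reject H0.

rho = -0.5000, p = 0.170471, fail to reject H0 at alpha = 0.1.


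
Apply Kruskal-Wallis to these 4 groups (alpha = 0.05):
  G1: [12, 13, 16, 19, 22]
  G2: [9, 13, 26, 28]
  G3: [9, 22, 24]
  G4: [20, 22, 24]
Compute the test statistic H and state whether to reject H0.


Step 1: Combine all N = 15 observations and assign midranks.
sorted (value, group, rank): (9,G2,1.5), (9,G3,1.5), (12,G1,3), (13,G1,4.5), (13,G2,4.5), (16,G1,6), (19,G1,7), (20,G4,8), (22,G1,10), (22,G3,10), (22,G4,10), (24,G3,12.5), (24,G4,12.5), (26,G2,14), (28,G2,15)
Step 2: Sum ranks within each group.
R_1 = 30.5 (n_1 = 5)
R_2 = 35 (n_2 = 4)
R_3 = 24 (n_3 = 3)
R_4 = 30.5 (n_4 = 3)
Step 3: H = 12/(N(N+1)) * sum(R_i^2/n_i) - 3(N+1)
     = 12/(15*16) * (30.5^2/5 + 35^2/4 + 24^2/3 + 30.5^2/3) - 3*16
     = 0.050000 * 994.383 - 48
     = 1.719167.
Step 4: Ties present; correction factor C = 1 - 42/(15^3 - 15) = 0.987500. Corrected H = 1.719167 / 0.987500 = 1.740928.
Step 5: Under H0, H ~ chi^2(3); p-value = 0.627873.
Step 6: alpha = 0.05. fail to reject H0.

H = 1.7409, df = 3, p = 0.627873, fail to reject H0.


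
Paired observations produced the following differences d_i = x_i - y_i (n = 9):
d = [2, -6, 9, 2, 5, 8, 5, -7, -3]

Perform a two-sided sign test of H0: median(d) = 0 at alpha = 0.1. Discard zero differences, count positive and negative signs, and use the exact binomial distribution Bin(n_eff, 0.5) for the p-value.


Step 1: Discard zero differences. Original n = 9; n_eff = number of nonzero differences = 9.
Nonzero differences (with sign): +2, -6, +9, +2, +5, +8, +5, -7, -3
Step 2: Count signs: positive = 6, negative = 3.
Step 3: Under H0: P(positive) = 0.5, so the number of positives S ~ Bin(9, 0.5).
Step 4: Two-sided exact p-value = sum of Bin(9,0.5) probabilities at or below the observed probability = 0.507812.
Step 5: alpha = 0.1. fail to reject H0.

n_eff = 9, pos = 6, neg = 3, p = 0.507812, fail to reject H0.


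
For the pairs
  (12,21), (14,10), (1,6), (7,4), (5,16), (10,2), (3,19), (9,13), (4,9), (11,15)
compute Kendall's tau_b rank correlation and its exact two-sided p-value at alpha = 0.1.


Step 1: Enumerate the 45 unordered pairs (i,j) with i<j and classify each by sign(x_j-x_i) * sign(y_j-y_i).
  (1,2):dx=+2,dy=-11->D; (1,3):dx=-11,dy=-15->C; (1,4):dx=-5,dy=-17->C; (1,5):dx=-7,dy=-5->C
  (1,6):dx=-2,dy=-19->C; (1,7):dx=-9,dy=-2->C; (1,8):dx=-3,dy=-8->C; (1,9):dx=-8,dy=-12->C
  (1,10):dx=-1,dy=-6->C; (2,3):dx=-13,dy=-4->C; (2,4):dx=-7,dy=-6->C; (2,5):dx=-9,dy=+6->D
  (2,6):dx=-4,dy=-8->C; (2,7):dx=-11,dy=+9->D; (2,8):dx=-5,dy=+3->D; (2,9):dx=-10,dy=-1->C
  (2,10):dx=-3,dy=+5->D; (3,4):dx=+6,dy=-2->D; (3,5):dx=+4,dy=+10->C; (3,6):dx=+9,dy=-4->D
  (3,7):dx=+2,dy=+13->C; (3,8):dx=+8,dy=+7->C; (3,9):dx=+3,dy=+3->C; (3,10):dx=+10,dy=+9->C
  (4,5):dx=-2,dy=+12->D; (4,6):dx=+3,dy=-2->D; (4,7):dx=-4,dy=+15->D; (4,8):dx=+2,dy=+9->C
  (4,9):dx=-3,dy=+5->D; (4,10):dx=+4,dy=+11->C; (5,6):dx=+5,dy=-14->D; (5,7):dx=-2,dy=+3->D
  (5,8):dx=+4,dy=-3->D; (5,9):dx=-1,dy=-7->C; (5,10):dx=+6,dy=-1->D; (6,7):dx=-7,dy=+17->D
  (6,8):dx=-1,dy=+11->D; (6,9):dx=-6,dy=+7->D; (6,10):dx=+1,dy=+13->C; (7,8):dx=+6,dy=-6->D
  (7,9):dx=+1,dy=-10->D; (7,10):dx=+8,dy=-4->D; (8,9):dx=-5,dy=-4->C; (8,10):dx=+2,dy=+2->C
  (9,10):dx=+7,dy=+6->C
Step 2: C = 24, D = 21, total pairs = 45.
Step 3: tau = (C - D)/(n(n-1)/2) = (24 - 21)/45 = 0.066667.
Step 4: Exact two-sided p-value (enumerate n! = 3628800 permutations of y under H0): p = 0.861801.
Step 5: alpha = 0.1. fail to reject H0.

tau_b = 0.0667 (C=24, D=21), p = 0.861801, fail to reject H0.


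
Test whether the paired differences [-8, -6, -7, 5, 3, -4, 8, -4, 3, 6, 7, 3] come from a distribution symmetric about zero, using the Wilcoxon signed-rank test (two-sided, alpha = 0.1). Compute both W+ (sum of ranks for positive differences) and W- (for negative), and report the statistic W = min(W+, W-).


Step 1: Drop any zero differences (none here) and take |d_i|.
|d| = [8, 6, 7, 5, 3, 4, 8, 4, 3, 6, 7, 3]
Step 2: Midrank |d_i| (ties get averaged ranks).
ranks: |8|->11.5, |6|->7.5, |7|->9.5, |5|->6, |3|->2, |4|->4.5, |8|->11.5, |4|->4.5, |3|->2, |6|->7.5, |7|->9.5, |3|->2
Step 3: Attach original signs; sum ranks with positive sign and with negative sign.
W+ = 6 + 2 + 11.5 + 2 + 7.5 + 9.5 + 2 = 40.5
W- = 11.5 + 7.5 + 9.5 + 4.5 + 4.5 = 37.5
(Check: W+ + W- = 78 should equal n(n+1)/2 = 78.)
Step 4: Test statistic W = min(W+, W-) = 37.5.
Step 5: Ties in |d|, so use the tie-corrected normal approximation.
        E[W] = n(n+1)/4 = 12*13/4 = 39.
        Tie groups: |d|=3 (t=3), |d|=4 (t=2), |d|=6 (t=2), |d|=7 (t=2), |d|=8 (t=2); sum(t^3 - t) = 48.
        Var[W] = n(n+1)(2n+1)/24 - sum(t^3-t)/48 = 3900/24 - 48/48 = 161.5.
        z = (W - E[W]) / sqrt(Var[W]) = (37.5 - 39) / 12.7083 = -0.1180.
        Two-sided p = 2*Phi(z) = 0.906041.
Step 6: alpha = 0.1. fail to reject H0.

W+ = 40.5, W- = 37.5, W = min = 37.5, p = 0.906041, fail to reject H0.


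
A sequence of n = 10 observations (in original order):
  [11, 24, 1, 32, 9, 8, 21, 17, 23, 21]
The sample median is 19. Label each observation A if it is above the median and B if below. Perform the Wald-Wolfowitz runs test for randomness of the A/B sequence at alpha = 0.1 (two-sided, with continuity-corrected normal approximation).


Step 1: Compute median = 19; label A = above, B = below.
Labels in order: BABABBABAA  (n_A = 5, n_B = 5)
Step 2: Count runs R = 8.
Step 3: Under H0 (random ordering), E[R] = 2*n_A*n_B/(n_A+n_B) + 1 = 2*5*5/10 + 1 = 6.0000.
        Var[R] = 2*n_A*n_B*(2*n_A*n_B - n_A - n_B) / ((n_A+n_B)^2 * (n_A+n_B-1)) = 2000/900 = 2.2222.
        SD[R] = 1.4907.
Step 4: Continuity-corrected z = (R - 0.5 - E[R]) / SD[R] = (8 - 0.5 - 6.0000) / 1.4907 = 1.0062.
Step 5: Two-sided p-value via normal approximation = 2*(1 - Phi(|z|)) = 0.314305.
Step 6: alpha = 0.1. fail to reject H0.

R = 8, z = 1.0062, p = 0.314305, fail to reject H0.


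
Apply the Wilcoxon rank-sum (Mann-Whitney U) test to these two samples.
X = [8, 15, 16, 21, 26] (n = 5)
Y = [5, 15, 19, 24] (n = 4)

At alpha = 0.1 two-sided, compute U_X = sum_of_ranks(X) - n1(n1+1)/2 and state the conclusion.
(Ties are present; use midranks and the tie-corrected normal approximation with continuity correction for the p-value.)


Step 1: Combine and sort all 9 observations; assign midranks.
sorted (value, group): (5,Y), (8,X), (15,X), (15,Y), (16,X), (19,Y), (21,X), (24,Y), (26,X)
ranks: 5->1, 8->2, 15->3.5, 15->3.5, 16->5, 19->6, 21->7, 24->8, 26->9
Step 2: Rank sum for X: R1 = 2 + 3.5 + 5 + 7 + 9 = 26.5.
Step 3: U_X = R1 - n1(n1+1)/2 = 26.5 - 5*6/2 = 26.5 - 15 = 11.5.
       U_Y = n1*n2 - U_X = 20 - 11.5 = 8.5.
Step 4: Ties are present, so use the tie-corrected normal approximation (with continuity correction) for the p-value.
Step 5: p-value = 0.805701; compare to alpha = 0.1. fail to reject H0.

U_X = 11.5, p = 0.805701, fail to reject H0 at alpha = 0.1.


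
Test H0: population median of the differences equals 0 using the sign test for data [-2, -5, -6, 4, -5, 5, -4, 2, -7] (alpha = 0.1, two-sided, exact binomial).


Step 1: Discard zero differences. Original n = 9; n_eff = number of nonzero differences = 9.
Nonzero differences (with sign): -2, -5, -6, +4, -5, +5, -4, +2, -7
Step 2: Count signs: positive = 3, negative = 6.
Step 3: Under H0: P(positive) = 0.5, so the number of positives S ~ Bin(9, 0.5).
Step 4: Two-sided exact p-value = sum of Bin(9,0.5) probabilities at or below the observed probability = 0.507812.
Step 5: alpha = 0.1. fail to reject H0.

n_eff = 9, pos = 3, neg = 6, p = 0.507812, fail to reject H0.


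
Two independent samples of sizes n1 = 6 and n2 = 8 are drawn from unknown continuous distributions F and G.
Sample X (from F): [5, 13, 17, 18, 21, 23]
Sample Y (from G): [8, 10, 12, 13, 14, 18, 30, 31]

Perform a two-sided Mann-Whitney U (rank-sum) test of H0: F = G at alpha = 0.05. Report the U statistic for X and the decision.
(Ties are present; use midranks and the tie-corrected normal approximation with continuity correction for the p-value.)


Step 1: Combine and sort all 14 observations; assign midranks.
sorted (value, group): (5,X), (8,Y), (10,Y), (12,Y), (13,X), (13,Y), (14,Y), (17,X), (18,X), (18,Y), (21,X), (23,X), (30,Y), (31,Y)
ranks: 5->1, 8->2, 10->3, 12->4, 13->5.5, 13->5.5, 14->7, 17->8, 18->9.5, 18->9.5, 21->11, 23->12, 30->13, 31->14
Step 2: Rank sum for X: R1 = 1 + 5.5 + 8 + 9.5 + 11 + 12 = 47.
Step 3: U_X = R1 - n1(n1+1)/2 = 47 - 6*7/2 = 47 - 21 = 26.
       U_Y = n1*n2 - U_X = 48 - 26 = 22.
Step 4: Ties are present, so use the tie-corrected normal approximation (with continuity correction) for the p-value.
Step 5: p-value = 0.846116; compare to alpha = 0.05. fail to reject H0.

U_X = 26, p = 0.846116, fail to reject H0 at alpha = 0.05.


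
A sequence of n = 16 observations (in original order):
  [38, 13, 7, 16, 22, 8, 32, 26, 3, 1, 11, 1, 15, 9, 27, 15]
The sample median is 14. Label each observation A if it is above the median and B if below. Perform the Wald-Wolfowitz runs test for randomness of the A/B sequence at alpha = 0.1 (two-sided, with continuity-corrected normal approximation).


Step 1: Compute median = 14; label A = above, B = below.
Labels in order: ABBAABAABBBBABAA  (n_A = 8, n_B = 8)
Step 2: Count runs R = 9.
Step 3: Under H0 (random ordering), E[R] = 2*n_A*n_B/(n_A+n_B) + 1 = 2*8*8/16 + 1 = 9.0000.
        Var[R] = 2*n_A*n_B*(2*n_A*n_B - n_A - n_B) / ((n_A+n_B)^2 * (n_A+n_B-1)) = 14336/3840 = 3.7333.
        SD[R] = 1.9322.
Step 4: R = E[R], so z = 0 with no continuity correction.
Step 5: Two-sided p-value via normal approximation = 2*(1 - Phi(|z|)) = 1.000000.
Step 6: alpha = 0.1. fail to reject H0.

R = 9, z = 0.0000, p = 1.000000, fail to reject H0.


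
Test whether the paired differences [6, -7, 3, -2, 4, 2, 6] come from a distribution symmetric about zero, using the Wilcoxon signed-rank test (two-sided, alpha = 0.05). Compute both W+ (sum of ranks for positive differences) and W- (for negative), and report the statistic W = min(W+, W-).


Step 1: Drop any zero differences (none here) and take |d_i|.
|d| = [6, 7, 3, 2, 4, 2, 6]
Step 2: Midrank |d_i| (ties get averaged ranks).
ranks: |6|->5.5, |7|->7, |3|->3, |2|->1.5, |4|->4, |2|->1.5, |6|->5.5
Step 3: Attach original signs; sum ranks with positive sign and with negative sign.
W+ = 5.5 + 3 + 4 + 1.5 + 5.5 = 19.5
W- = 7 + 1.5 = 8.5
(Check: W+ + W- = 28 should equal n(n+1)/2 = 28.)
Step 4: Test statistic W = min(W+, W-) = 8.5.
Step 5: Ties in |d|, so use the tie-corrected normal approximation.
        E[W] = n(n+1)/4 = 7*8/4 = 14.
        Tie groups: |d|=2 (t=2), |d|=6 (t=2); sum(t^3 - t) = 12.
        Var[W] = n(n+1)(2n+1)/24 - sum(t^3-t)/48 = 840/24 - 12/48 = 34.75.
        z = (W - E[W]) / sqrt(Var[W]) = (8.5 - 14) / 5.8949 = -0.9330.
        Two-sided p = 2*Phi(z) = 0.350816.
Step 6: alpha = 0.05. fail to reject H0.

W+ = 19.5, W- = 8.5, W = min = 8.5, p = 0.350816, fail to reject H0.


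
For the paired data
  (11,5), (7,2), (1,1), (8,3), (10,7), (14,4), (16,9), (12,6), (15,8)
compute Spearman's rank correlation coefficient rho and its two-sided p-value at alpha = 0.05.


Step 1: Rank x and y separately (midranks; no ties here).
rank(x): 11->5, 7->2, 1->1, 8->3, 10->4, 14->7, 16->9, 12->6, 15->8
rank(y): 5->5, 2->2, 1->1, 3->3, 7->7, 4->4, 9->9, 6->6, 8->8
Step 2: d_i = R_x(i) - R_y(i); compute d_i^2.
  (5-5)^2=0, (2-2)^2=0, (1-1)^2=0, (3-3)^2=0, (4-7)^2=9, (7-4)^2=9, (9-9)^2=0, (6-6)^2=0, (8-8)^2=0
sum(d^2) = 18.
Step 3: rho = 1 - 6*18 / (9*(9^2 - 1)) = 1 - 108/720 = 0.850000.
Step 4: Under H0, t = rho * sqrt((n-2)/(1-rho^2)) = 4.2691 ~ t(7).
Step 5: Two-sided p-value from the t-distribution with 7 df = 0.003705.
Step 6: alpha = 0.05. reject H0.

rho = 0.8500, p = 0.003705, reject H0 at alpha = 0.05.


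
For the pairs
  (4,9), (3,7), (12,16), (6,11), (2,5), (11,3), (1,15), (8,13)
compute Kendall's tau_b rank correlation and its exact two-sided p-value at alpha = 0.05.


Step 1: Enumerate the 28 unordered pairs (i,j) with i<j and classify each by sign(x_j-x_i) * sign(y_j-y_i).
  (1,2):dx=-1,dy=-2->C; (1,3):dx=+8,dy=+7->C; (1,4):dx=+2,dy=+2->C; (1,5):dx=-2,dy=-4->C
  (1,6):dx=+7,dy=-6->D; (1,7):dx=-3,dy=+6->D; (1,8):dx=+4,dy=+4->C; (2,3):dx=+9,dy=+9->C
  (2,4):dx=+3,dy=+4->C; (2,5):dx=-1,dy=-2->C; (2,6):dx=+8,dy=-4->D; (2,7):dx=-2,dy=+8->D
  (2,8):dx=+5,dy=+6->C; (3,4):dx=-6,dy=-5->C; (3,5):dx=-10,dy=-11->C; (3,6):dx=-1,dy=-13->C
  (3,7):dx=-11,dy=-1->C; (3,8):dx=-4,dy=-3->C; (4,5):dx=-4,dy=-6->C; (4,6):dx=+5,dy=-8->D
  (4,7):dx=-5,dy=+4->D; (4,8):dx=+2,dy=+2->C; (5,6):dx=+9,dy=-2->D; (5,7):dx=-1,dy=+10->D
  (5,8):dx=+6,dy=+8->C; (6,7):dx=-10,dy=+12->D; (6,8):dx=-3,dy=+10->D; (7,8):dx=+7,dy=-2->D
Step 2: C = 17, D = 11, total pairs = 28.
Step 3: tau = (C - D)/(n(n-1)/2) = (17 - 11)/28 = 0.214286.
Step 4: Exact two-sided p-value (enumerate n! = 40320 permutations of y under H0): p = 0.548413.
Step 5: alpha = 0.05. fail to reject H0.

tau_b = 0.2143 (C=17, D=11), p = 0.548413, fail to reject H0.


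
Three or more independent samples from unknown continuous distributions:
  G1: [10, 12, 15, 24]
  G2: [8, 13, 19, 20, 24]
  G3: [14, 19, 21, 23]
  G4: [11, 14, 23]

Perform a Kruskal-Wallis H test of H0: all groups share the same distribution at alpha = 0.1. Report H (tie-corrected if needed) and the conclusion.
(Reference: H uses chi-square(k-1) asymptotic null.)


Step 1: Combine all N = 16 observations and assign midranks.
sorted (value, group, rank): (8,G2,1), (10,G1,2), (11,G4,3), (12,G1,4), (13,G2,5), (14,G3,6.5), (14,G4,6.5), (15,G1,8), (19,G2,9.5), (19,G3,9.5), (20,G2,11), (21,G3,12), (23,G3,13.5), (23,G4,13.5), (24,G1,15.5), (24,G2,15.5)
Step 2: Sum ranks within each group.
R_1 = 29.5 (n_1 = 4)
R_2 = 42 (n_2 = 5)
R_3 = 41.5 (n_3 = 4)
R_4 = 23 (n_4 = 3)
Step 3: H = 12/(N(N+1)) * sum(R_i^2/n_i) - 3(N+1)
     = 12/(16*17) * (29.5^2/4 + 42^2/5 + 41.5^2/4 + 23^2/3) - 3*17
     = 0.044118 * 1177.26 - 51
     = 0.937868.
Step 4: Ties present; correction factor C = 1 - 24/(16^3 - 16) = 0.994118. Corrected H = 0.937868 / 0.994118 = 0.943417.
Step 5: Under H0, H ~ chi^2(3); p-value = 0.814940.
Step 6: alpha = 0.1. fail to reject H0.

H = 0.9434, df = 3, p = 0.814940, fail to reject H0.


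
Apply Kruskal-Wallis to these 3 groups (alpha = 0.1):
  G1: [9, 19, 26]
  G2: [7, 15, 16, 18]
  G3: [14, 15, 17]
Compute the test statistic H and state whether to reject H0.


Step 1: Combine all N = 10 observations and assign midranks.
sorted (value, group, rank): (7,G2,1), (9,G1,2), (14,G3,3), (15,G2,4.5), (15,G3,4.5), (16,G2,6), (17,G3,7), (18,G2,8), (19,G1,9), (26,G1,10)
Step 2: Sum ranks within each group.
R_1 = 21 (n_1 = 3)
R_2 = 19.5 (n_2 = 4)
R_3 = 14.5 (n_3 = 3)
Step 3: H = 12/(N(N+1)) * sum(R_i^2/n_i) - 3(N+1)
     = 12/(10*11) * (21^2/3 + 19.5^2/4 + 14.5^2/3) - 3*11
     = 0.109091 * 312.146 - 33
     = 1.052273.
Step 4: Ties present; correction factor C = 1 - 6/(10^3 - 10) = 0.993939. Corrected H = 1.052273 / 0.993939 = 1.058689.
Step 5: Under H0, H ~ chi^2(2); p-value = 0.588991.
Step 6: alpha = 0.1. fail to reject H0.

H = 1.0587, df = 2, p = 0.588991, fail to reject H0.


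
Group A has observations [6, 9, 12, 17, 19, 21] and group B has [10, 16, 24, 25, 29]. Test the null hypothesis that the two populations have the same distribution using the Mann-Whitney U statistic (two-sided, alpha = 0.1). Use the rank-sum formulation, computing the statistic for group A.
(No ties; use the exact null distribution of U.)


Step 1: Combine and sort all 11 observations; assign midranks.
sorted (value, group): (6,X), (9,X), (10,Y), (12,X), (16,Y), (17,X), (19,X), (21,X), (24,Y), (25,Y), (29,Y)
ranks: 6->1, 9->2, 10->3, 12->4, 16->5, 17->6, 19->7, 21->8, 24->9, 25->10, 29->11
Step 2: Rank sum for X: R1 = 1 + 2 + 4 + 6 + 7 + 8 = 28.
Step 3: U_X = R1 - n1(n1+1)/2 = 28 - 6*7/2 = 28 - 21 = 7.
       U_Y = n1*n2 - U_X = 30 - 7 = 23.
Step 4: No ties, so the exact null distribution of U (based on enumerating the C(11,6) = 462 equally likely rank assignments) gives the two-sided p-value.
Step 5: p-value = 0.177489; compare to alpha = 0.1. fail to reject H0.

U_X = 7, p = 0.177489, fail to reject H0 at alpha = 0.1.


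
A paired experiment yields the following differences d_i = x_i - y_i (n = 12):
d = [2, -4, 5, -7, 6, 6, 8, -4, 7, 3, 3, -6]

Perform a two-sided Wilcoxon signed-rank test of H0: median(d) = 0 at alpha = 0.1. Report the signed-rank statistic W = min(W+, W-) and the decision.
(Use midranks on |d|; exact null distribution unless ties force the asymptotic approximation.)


Step 1: Drop any zero differences (none here) and take |d_i|.
|d| = [2, 4, 5, 7, 6, 6, 8, 4, 7, 3, 3, 6]
Step 2: Midrank |d_i| (ties get averaged ranks).
ranks: |2|->1, |4|->4.5, |5|->6, |7|->10.5, |6|->8, |6|->8, |8|->12, |4|->4.5, |7|->10.5, |3|->2.5, |3|->2.5, |6|->8
Step 3: Attach original signs; sum ranks with positive sign and with negative sign.
W+ = 1 + 6 + 8 + 8 + 12 + 10.5 + 2.5 + 2.5 = 50.5
W- = 4.5 + 10.5 + 4.5 + 8 = 27.5
(Check: W+ + W- = 78 should equal n(n+1)/2 = 78.)
Step 4: Test statistic W = min(W+, W-) = 27.5.
Step 5: Ties in |d|, so use the tie-corrected normal approximation.
        E[W] = n(n+1)/4 = 12*13/4 = 39.
        Tie groups: |d|=3 (t=2), |d|=4 (t=2), |d|=6 (t=3), |d|=7 (t=2); sum(t^3 - t) = 42.
        Var[W] = n(n+1)(2n+1)/24 - sum(t^3-t)/48 = 3900/24 - 42/48 = 161.625.
        z = (W - E[W]) / sqrt(Var[W]) = (27.5 - 39) / 12.7132 = -0.9046.
        Two-sided p = 2*Phi(z) = 0.365692.
Step 6: alpha = 0.1. fail to reject H0.

W+ = 50.5, W- = 27.5, W = min = 27.5, p = 0.365692, fail to reject H0.


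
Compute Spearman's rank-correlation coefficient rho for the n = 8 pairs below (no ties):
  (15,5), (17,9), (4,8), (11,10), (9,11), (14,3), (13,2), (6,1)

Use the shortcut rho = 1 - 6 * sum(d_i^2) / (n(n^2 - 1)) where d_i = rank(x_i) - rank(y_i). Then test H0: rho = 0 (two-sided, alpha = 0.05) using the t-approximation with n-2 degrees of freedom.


Step 1: Rank x and y separately (midranks; no ties here).
rank(x): 15->7, 17->8, 4->1, 11->4, 9->3, 14->6, 13->5, 6->2
rank(y): 5->4, 9->6, 8->5, 10->7, 11->8, 3->3, 2->2, 1->1
Step 2: d_i = R_x(i) - R_y(i); compute d_i^2.
  (7-4)^2=9, (8-6)^2=4, (1-5)^2=16, (4-7)^2=9, (3-8)^2=25, (6-3)^2=9, (5-2)^2=9, (2-1)^2=1
sum(d^2) = 82.
Step 3: rho = 1 - 6*82 / (8*(8^2 - 1)) = 1 - 492/504 = 0.023810.
Step 4: Under H0, t = rho * sqrt((n-2)/(1-rho^2)) = 0.0583 ~ t(6).
Step 5: Two-sided p-value from the t-distribution with 6 df = 0.955374.
Step 6: alpha = 0.05. fail to reject H0.

rho = 0.0238, p = 0.955374, fail to reject H0 at alpha = 0.05.


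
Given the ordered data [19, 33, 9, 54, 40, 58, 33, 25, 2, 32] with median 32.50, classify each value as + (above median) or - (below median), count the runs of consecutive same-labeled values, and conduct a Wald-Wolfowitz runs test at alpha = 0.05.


Step 1: Compute median = 32.50; label A = above, B = below.
Labels in order: BABAAAABBB  (n_A = 5, n_B = 5)
Step 2: Count runs R = 5.
Step 3: Under H0 (random ordering), E[R] = 2*n_A*n_B/(n_A+n_B) + 1 = 2*5*5/10 + 1 = 6.0000.
        Var[R] = 2*n_A*n_B*(2*n_A*n_B - n_A - n_B) / ((n_A+n_B)^2 * (n_A+n_B-1)) = 2000/900 = 2.2222.
        SD[R] = 1.4907.
Step 4: Continuity-corrected z = (R + 0.5 - E[R]) / SD[R] = (5 + 0.5 - 6.0000) / 1.4907 = -0.3354.
Step 5: Two-sided p-value via normal approximation = 2*(1 - Phi(|z|)) = 0.737316.
Step 6: alpha = 0.05. fail to reject H0.

R = 5, z = -0.3354, p = 0.737316, fail to reject H0.


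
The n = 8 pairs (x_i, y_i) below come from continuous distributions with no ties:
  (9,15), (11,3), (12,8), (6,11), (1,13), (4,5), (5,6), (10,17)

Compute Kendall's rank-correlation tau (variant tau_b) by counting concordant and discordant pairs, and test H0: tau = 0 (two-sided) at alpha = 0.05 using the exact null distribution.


Step 1: Enumerate the 28 unordered pairs (i,j) with i<j and classify each by sign(x_j-x_i) * sign(y_j-y_i).
  (1,2):dx=+2,dy=-12->D; (1,3):dx=+3,dy=-7->D; (1,4):dx=-3,dy=-4->C; (1,5):dx=-8,dy=-2->C
  (1,6):dx=-5,dy=-10->C; (1,7):dx=-4,dy=-9->C; (1,8):dx=+1,dy=+2->C; (2,3):dx=+1,dy=+5->C
  (2,4):dx=-5,dy=+8->D; (2,5):dx=-10,dy=+10->D; (2,6):dx=-7,dy=+2->D; (2,7):dx=-6,dy=+3->D
  (2,8):dx=-1,dy=+14->D; (3,4):dx=-6,dy=+3->D; (3,5):dx=-11,dy=+5->D; (3,6):dx=-8,dy=-3->C
  (3,7):dx=-7,dy=-2->C; (3,8):dx=-2,dy=+9->D; (4,5):dx=-5,dy=+2->D; (4,6):dx=-2,dy=-6->C
  (4,7):dx=-1,dy=-5->C; (4,8):dx=+4,dy=+6->C; (5,6):dx=+3,dy=-8->D; (5,7):dx=+4,dy=-7->D
  (5,8):dx=+9,dy=+4->C; (6,7):dx=+1,dy=+1->C; (6,8):dx=+6,dy=+12->C; (7,8):dx=+5,dy=+11->C
Step 2: C = 15, D = 13, total pairs = 28.
Step 3: tau = (C - D)/(n(n-1)/2) = (15 - 13)/28 = 0.071429.
Step 4: Exact two-sided p-value (enumerate n! = 40320 permutations of y under H0): p = 0.904861.
Step 5: alpha = 0.05. fail to reject H0.

tau_b = 0.0714 (C=15, D=13), p = 0.904861, fail to reject H0.


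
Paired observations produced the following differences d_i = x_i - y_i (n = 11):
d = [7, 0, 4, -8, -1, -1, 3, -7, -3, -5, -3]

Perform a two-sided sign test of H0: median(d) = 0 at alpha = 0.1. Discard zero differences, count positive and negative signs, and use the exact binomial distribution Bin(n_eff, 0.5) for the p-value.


Step 1: Discard zero differences. Original n = 11; n_eff = number of nonzero differences = 10.
Nonzero differences (with sign): +7, +4, -8, -1, -1, +3, -7, -3, -5, -3
Step 2: Count signs: positive = 3, negative = 7.
Step 3: Under H0: P(positive) = 0.5, so the number of positives S ~ Bin(10, 0.5).
Step 4: Two-sided exact p-value = sum of Bin(10,0.5) probabilities at or below the observed probability = 0.343750.
Step 5: alpha = 0.1. fail to reject H0.

n_eff = 10, pos = 3, neg = 7, p = 0.343750, fail to reject H0.


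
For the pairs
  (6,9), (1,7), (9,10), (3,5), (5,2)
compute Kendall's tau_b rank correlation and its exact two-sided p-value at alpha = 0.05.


Step 1: Enumerate the 10 unordered pairs (i,j) with i<j and classify each by sign(x_j-x_i) * sign(y_j-y_i).
  (1,2):dx=-5,dy=-2->C; (1,3):dx=+3,dy=+1->C; (1,4):dx=-3,dy=-4->C; (1,5):dx=-1,dy=-7->C
  (2,3):dx=+8,dy=+3->C; (2,4):dx=+2,dy=-2->D; (2,5):dx=+4,dy=-5->D; (3,4):dx=-6,dy=-5->C
  (3,5):dx=-4,dy=-8->C; (4,5):dx=+2,dy=-3->D
Step 2: C = 7, D = 3, total pairs = 10.
Step 3: tau = (C - D)/(n(n-1)/2) = (7 - 3)/10 = 0.400000.
Step 4: Exact two-sided p-value (enumerate n! = 120 permutations of y under H0): p = 0.483333.
Step 5: alpha = 0.05. fail to reject H0.

tau_b = 0.4000 (C=7, D=3), p = 0.483333, fail to reject H0.


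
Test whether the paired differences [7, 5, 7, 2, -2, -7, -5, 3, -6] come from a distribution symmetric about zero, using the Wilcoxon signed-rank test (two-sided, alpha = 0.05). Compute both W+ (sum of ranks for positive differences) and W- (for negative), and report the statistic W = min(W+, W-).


Step 1: Drop any zero differences (none here) and take |d_i|.
|d| = [7, 5, 7, 2, 2, 7, 5, 3, 6]
Step 2: Midrank |d_i| (ties get averaged ranks).
ranks: |7|->8, |5|->4.5, |7|->8, |2|->1.5, |2|->1.5, |7|->8, |5|->4.5, |3|->3, |6|->6
Step 3: Attach original signs; sum ranks with positive sign and with negative sign.
W+ = 8 + 4.5 + 8 + 1.5 + 3 = 25
W- = 1.5 + 8 + 4.5 + 6 = 20
(Check: W+ + W- = 45 should equal n(n+1)/2 = 45.)
Step 4: Test statistic W = min(W+, W-) = 20.
Step 5: Ties in |d|, so use the tie-corrected normal approximation.
        E[W] = n(n+1)/4 = 9*10/4 = 22.5.
        Tie groups: |d|=2 (t=2), |d|=5 (t=2), |d|=7 (t=3); sum(t^3 - t) = 36.
        Var[W] = n(n+1)(2n+1)/24 - sum(t^3-t)/48 = 1710/24 - 36/48 = 70.5.
        z = (W - E[W]) / sqrt(Var[W]) = (20 - 22.5) / 8.3964 = -0.2977.
        Two-sided p = 2*Phi(z) = 0.765897.
Step 6: alpha = 0.05. fail to reject H0.

W+ = 25, W- = 20, W = min = 20, p = 0.765897, fail to reject H0.


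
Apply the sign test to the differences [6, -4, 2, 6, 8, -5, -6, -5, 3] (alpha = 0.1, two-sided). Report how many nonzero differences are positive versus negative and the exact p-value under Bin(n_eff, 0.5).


Step 1: Discard zero differences. Original n = 9; n_eff = number of nonzero differences = 9.
Nonzero differences (with sign): +6, -4, +2, +6, +8, -5, -6, -5, +3
Step 2: Count signs: positive = 5, negative = 4.
Step 3: Under H0: P(positive) = 0.5, so the number of positives S ~ Bin(9, 0.5).
Step 4: Two-sided exact p-value = sum of Bin(9,0.5) probabilities at or below the observed probability = 1.000000.
Step 5: alpha = 0.1. fail to reject H0.

n_eff = 9, pos = 5, neg = 4, p = 1.000000, fail to reject H0.


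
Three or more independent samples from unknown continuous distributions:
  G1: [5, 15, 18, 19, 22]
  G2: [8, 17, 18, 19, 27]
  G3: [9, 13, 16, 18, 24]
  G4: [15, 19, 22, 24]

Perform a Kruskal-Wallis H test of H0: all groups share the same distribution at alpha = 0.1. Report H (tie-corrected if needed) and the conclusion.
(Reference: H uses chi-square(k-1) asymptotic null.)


Step 1: Combine all N = 19 observations and assign midranks.
sorted (value, group, rank): (5,G1,1), (8,G2,2), (9,G3,3), (13,G3,4), (15,G1,5.5), (15,G4,5.5), (16,G3,7), (17,G2,8), (18,G1,10), (18,G2,10), (18,G3,10), (19,G1,13), (19,G2,13), (19,G4,13), (22,G1,15.5), (22,G4,15.5), (24,G3,17.5), (24,G4,17.5), (27,G2,19)
Step 2: Sum ranks within each group.
R_1 = 45 (n_1 = 5)
R_2 = 52 (n_2 = 5)
R_3 = 41.5 (n_3 = 5)
R_4 = 51.5 (n_4 = 4)
Step 3: H = 12/(N(N+1)) * sum(R_i^2/n_i) - 3(N+1)
     = 12/(19*20) * (45^2/5 + 52^2/5 + 41.5^2/5 + 51.5^2/4) - 3*20
     = 0.031579 * 1953.31 - 60
     = 1.683553.
Step 4: Ties present; correction factor C = 1 - 66/(19^3 - 19) = 0.990351. Corrected H = 1.683553 / 0.990351 = 1.699956.
Step 5: Under H0, H ~ chi^2(3); p-value = 0.636944.
Step 6: alpha = 0.1. fail to reject H0.

H = 1.7000, df = 3, p = 0.636944, fail to reject H0.
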